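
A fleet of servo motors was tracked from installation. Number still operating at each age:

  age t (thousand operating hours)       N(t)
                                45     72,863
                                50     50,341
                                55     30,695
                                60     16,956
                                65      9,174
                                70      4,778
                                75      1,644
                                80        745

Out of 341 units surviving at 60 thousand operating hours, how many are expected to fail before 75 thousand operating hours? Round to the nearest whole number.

The relevant probability is 1 − 1,644/16,956 = 0.903043.
Expected number = 341 × 0.903043 = 308.

308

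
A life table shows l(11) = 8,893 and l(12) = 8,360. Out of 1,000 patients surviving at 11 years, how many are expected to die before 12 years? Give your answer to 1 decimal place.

The relevant probability is 1 − 8,360/8,893 = 0.059935.
Expected number = 1,000 × 0.059935 = 59.9.

59.9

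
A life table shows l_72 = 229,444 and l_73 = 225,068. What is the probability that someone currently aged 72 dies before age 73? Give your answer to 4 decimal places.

P(die before 73 | alive at 72) = 1 − l_73/l_72 = 1 − 225,068/229,444 = (4,376)/229,444 = 0.019072.

0.0191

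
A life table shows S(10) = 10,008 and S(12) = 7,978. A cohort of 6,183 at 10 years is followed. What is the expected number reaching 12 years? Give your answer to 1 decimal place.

4928.9

The relevant probability is 7,978/10,008 = 0.797162.
Expected number = 6,183 × 0.797162 = 4928.9.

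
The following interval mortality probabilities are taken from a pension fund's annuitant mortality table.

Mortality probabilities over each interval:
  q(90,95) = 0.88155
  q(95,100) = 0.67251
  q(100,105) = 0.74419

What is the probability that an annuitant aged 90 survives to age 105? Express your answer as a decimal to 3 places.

The overall survival probability is (1 − 0.88155) × (1 − 0.67251) × (1 − 0.74419).
= 0.11845 × 0.32749 × 0.25581 = 0.009923.

0.010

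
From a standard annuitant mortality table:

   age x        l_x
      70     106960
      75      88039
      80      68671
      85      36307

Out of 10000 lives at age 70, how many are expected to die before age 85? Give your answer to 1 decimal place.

6605.6

The relevant probability is 1 − 36307/106960 = 0.660555.
Expected number = 10000 × 0.660555 = 6605.6.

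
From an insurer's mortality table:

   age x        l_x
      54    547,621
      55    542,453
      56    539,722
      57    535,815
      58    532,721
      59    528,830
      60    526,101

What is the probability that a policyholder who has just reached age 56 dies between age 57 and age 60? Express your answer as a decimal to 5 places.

We want 1|3q56 = (l_57 − l_60)/l_56.
This is the probability of reaching 57 but not 60, conditional on being alive at 56: (l_57 − l_60) / l_56.
= (535,815 − 526,101) / 539,722 = 9,714 / 539,722 = 0.017998.

0.01800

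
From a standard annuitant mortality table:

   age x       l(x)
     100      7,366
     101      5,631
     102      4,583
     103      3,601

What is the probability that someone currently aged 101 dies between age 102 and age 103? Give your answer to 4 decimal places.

0.1744

This is the probability of reaching 102 but not 103, conditional on being alive at 101: (l(102) − l(103)) / l(101).
= (4,583 − 3,601) / 5,631 = 982 / 5,631 = 0.174392.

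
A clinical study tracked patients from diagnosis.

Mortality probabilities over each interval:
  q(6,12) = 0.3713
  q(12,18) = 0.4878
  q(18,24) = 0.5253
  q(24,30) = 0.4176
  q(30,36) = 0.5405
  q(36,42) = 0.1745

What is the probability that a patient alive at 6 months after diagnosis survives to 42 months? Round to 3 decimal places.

Survival from 6 to 42 is the product of surviving each interval: (1 − 0.3713) × (1 − 0.4878) × (1 − 0.5253) × (1 − 0.4176) × (1 − 0.5405) × (1 − 0.1745).
= 0.6287 × 0.5122 × 0.4747 × 0.5824 × 0.4595 × 0.8255 = 0.033770.

0.034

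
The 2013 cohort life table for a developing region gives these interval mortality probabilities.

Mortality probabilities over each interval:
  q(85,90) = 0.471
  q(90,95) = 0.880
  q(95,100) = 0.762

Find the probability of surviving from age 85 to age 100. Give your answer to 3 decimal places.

Survival from 85 to 100 is the product of surviving each interval: (1 − 0.471) × (1 − 0.880) × (1 − 0.762).
= 0.529 × 0.120 × 0.238 = 0.015108.

0.015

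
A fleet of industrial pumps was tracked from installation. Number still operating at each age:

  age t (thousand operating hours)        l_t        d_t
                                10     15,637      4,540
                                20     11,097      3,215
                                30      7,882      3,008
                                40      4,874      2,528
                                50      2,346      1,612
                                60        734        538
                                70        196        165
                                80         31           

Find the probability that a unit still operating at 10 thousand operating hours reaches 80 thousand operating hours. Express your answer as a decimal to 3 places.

0.002

The conditional survival probability is l_80/l_10 = 31/15,637 = 0.001982.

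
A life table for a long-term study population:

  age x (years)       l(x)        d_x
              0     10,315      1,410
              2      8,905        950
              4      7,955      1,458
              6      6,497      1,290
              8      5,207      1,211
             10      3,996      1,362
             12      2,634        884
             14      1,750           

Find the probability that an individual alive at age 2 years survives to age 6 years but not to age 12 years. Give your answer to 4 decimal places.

This is the probability of reaching 6 but not 12, conditional on being alive at 2: (l(6) − l(12)) / l(2).
= (6,497 − 2,634) / 8,905 = 3,863 / 8,905 = 0.433801.

0.4338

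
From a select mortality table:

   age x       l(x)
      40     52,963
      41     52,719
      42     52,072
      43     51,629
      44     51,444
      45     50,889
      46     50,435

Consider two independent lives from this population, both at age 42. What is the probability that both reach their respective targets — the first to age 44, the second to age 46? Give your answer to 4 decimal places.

p₁ = l(44)/l(42) = 51,444/52,072 = 0.987940; p₂ = l(46)/l(42) = 50,435/52,072 = 0.968563.
P(both) = p₁ × p₂ = 0.987940 × 0.968563 = 0.956882.

0.9569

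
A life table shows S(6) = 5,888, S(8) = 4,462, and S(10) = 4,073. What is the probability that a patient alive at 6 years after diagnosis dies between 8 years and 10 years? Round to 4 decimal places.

This is the probability of reaching 8 but not 10, conditional on being alive at 6: (S(8) − S(10)) / S(6).
= (4,462 − 4,073) / 5,888 = 389 / 5,888 = 0.066067.

0.0661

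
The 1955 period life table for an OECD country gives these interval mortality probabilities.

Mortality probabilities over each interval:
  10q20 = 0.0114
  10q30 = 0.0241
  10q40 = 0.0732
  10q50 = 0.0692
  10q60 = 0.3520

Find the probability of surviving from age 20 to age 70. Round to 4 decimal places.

0.5393

Chaining the interval survival probabilities: (1 − 0.0114) × (1 − 0.0241) × (1 − 0.0732) × (1 − 0.0692) × (1 − 0.3520).
= 0.9886 × 0.9759 × 0.9268 × 0.9308 × 0.6480 = 0.539316.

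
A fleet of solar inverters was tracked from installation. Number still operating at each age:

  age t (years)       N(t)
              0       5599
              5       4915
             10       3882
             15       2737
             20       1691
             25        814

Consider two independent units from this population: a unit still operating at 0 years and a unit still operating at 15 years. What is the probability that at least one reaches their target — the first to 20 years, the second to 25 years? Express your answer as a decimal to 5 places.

p₁ = N(20)/N(0) = 1691/5599 = 0.302018; p₂ = N(25)/N(15) = 814/2737 = 0.297406.
P(at least one) = 1 − (1−p₁)(1−p₂) = 1 − 0.697982 × 0.702594 = 0.509602.

0.50960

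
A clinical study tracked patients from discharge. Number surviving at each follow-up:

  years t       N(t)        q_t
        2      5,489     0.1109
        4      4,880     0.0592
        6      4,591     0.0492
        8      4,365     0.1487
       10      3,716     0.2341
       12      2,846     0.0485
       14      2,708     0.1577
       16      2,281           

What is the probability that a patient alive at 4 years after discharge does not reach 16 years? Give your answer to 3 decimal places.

0.533

P(die before 16 | alive at 4) = 1 − N(16)/N(4) = 1 − 2,281/4,880 = (2,599)/4,880 = 0.532582.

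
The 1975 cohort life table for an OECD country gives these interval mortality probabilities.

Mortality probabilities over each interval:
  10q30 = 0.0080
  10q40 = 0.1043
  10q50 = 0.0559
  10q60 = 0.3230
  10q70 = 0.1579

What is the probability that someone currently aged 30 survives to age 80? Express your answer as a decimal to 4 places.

0.4782

50p30 = (1 − 0.0080) × (1 − 0.1043) × (1 − 0.0559) × (1 − 0.3230) × (1 − 0.1579).
= 0.9920 × 0.8957 × 0.9441 × 0.6770 × 0.8421 = 0.478239.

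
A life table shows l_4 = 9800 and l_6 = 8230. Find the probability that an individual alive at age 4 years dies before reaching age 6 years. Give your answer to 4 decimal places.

0.1602

P(die before 6 | alive at 4) = 1 − l_6/l_4 = 1 − 8230/9800 = (1570)/9800 = 0.160204.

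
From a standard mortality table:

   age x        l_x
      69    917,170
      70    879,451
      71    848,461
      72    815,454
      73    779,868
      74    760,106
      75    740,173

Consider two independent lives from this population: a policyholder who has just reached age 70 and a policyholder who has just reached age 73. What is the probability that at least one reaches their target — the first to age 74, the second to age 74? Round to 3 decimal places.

0.997

p₁ = l_74/l_70 = 760,106/879,451 = 0.864296; p₂ = l_74/l_73 = 760,106/779,868 = 0.974660.
P(at least one) = 1 − (1−p₁)(1−p₂) = 1 − 0.135704 × 0.025340 = 0.996561.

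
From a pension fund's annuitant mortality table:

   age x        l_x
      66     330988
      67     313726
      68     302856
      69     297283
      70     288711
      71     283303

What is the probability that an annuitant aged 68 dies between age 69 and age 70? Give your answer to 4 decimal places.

0.0283

We want 1|1q68 = (l_69 − l_70)/l_68.
This is the probability of reaching 69 but not 70, conditional on being alive at 68: (l_69 − l_70) / l_68.
= (297283 − 288711) / 302856 = 8572 / 302856 = 0.028304.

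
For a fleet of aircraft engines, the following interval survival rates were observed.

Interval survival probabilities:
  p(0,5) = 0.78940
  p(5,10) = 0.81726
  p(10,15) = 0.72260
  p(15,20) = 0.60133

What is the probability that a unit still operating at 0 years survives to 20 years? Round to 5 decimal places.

Survival from 0 to 20 is the product of surviving each interval: 0.78940 × 0.81726 × 0.72260 × 0.60133.
= 0.280329.

0.28033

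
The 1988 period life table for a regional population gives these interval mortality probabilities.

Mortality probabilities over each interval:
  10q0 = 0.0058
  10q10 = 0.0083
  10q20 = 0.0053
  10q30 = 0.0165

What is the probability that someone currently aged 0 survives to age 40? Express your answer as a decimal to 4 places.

The overall survival probability is (1 − 0.0058) × (1 − 0.0083) × (1 − 0.0053) × (1 − 0.0165).
= 0.9942 × 0.9917 × 0.9947 × 0.9835 = 0.964541.

0.9645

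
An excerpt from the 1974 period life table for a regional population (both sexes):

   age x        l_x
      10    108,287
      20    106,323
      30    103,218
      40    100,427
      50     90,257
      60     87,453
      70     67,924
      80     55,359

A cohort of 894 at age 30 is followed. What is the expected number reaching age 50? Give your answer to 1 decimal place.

The relevant probability is 90,257/103,218 = 0.874431.
Expected number = 894 × 0.874431 = 781.7.

781.7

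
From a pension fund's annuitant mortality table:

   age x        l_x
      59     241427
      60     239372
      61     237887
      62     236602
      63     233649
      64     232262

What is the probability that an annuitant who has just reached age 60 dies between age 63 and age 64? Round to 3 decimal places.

We want 3|1q60 = (l_63 − l_64)/l_60.
This is the probability of reaching 63 but not 64, conditional on being alive at 60: (l_63 − l_64) / l_60.
= (233649 − 232262) / 239372 = 1387 / 239372 = 0.005794.

0.006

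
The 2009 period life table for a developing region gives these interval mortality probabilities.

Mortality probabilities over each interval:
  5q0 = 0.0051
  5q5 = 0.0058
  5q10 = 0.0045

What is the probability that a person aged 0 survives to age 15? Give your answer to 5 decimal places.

0.98468

Chaining the interval survival probabilities: (1 − 0.0051) × (1 − 0.0058) × (1 − 0.0045).
= 0.9949 × 0.9942 × 0.9955 = 0.984678.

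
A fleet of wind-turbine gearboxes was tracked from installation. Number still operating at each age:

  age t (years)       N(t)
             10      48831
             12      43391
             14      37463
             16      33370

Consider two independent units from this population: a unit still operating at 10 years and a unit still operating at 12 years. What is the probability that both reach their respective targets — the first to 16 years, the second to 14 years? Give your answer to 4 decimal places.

0.5900

p₁ = N(16)/N(10) = 33370/48831 = 0.683377; p₂ = N(14)/N(12) = 37463/43391 = 0.863382.
P(both) = p₁ × p₂ = 0.683377 × 0.863382 = 0.590015.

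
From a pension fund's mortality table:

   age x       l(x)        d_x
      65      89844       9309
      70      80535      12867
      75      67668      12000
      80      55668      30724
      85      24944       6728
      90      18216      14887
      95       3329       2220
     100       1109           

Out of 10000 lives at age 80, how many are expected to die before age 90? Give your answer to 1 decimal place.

The relevant probability is 1 − 18216/55668 = 0.672774.
Expected number = 10000 × 0.672774 = 6727.7.

6727.7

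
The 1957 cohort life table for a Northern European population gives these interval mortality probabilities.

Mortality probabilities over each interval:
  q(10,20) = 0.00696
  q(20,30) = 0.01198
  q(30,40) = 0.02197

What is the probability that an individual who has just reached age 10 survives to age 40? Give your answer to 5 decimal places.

0.95959

Chaining the interval survival probabilities: (1 − 0.00696) × (1 − 0.01198) × (1 − 0.02197).
= 0.99304 × 0.98802 × 0.97803 = 0.959588.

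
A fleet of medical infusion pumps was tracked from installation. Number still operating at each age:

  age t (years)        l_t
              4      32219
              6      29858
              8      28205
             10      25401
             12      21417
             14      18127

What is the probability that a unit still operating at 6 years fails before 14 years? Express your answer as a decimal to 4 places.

P(fail before 14 | operational at 6) = 1 − l_14/l_6 = 1 − 18127/29858 = (11731)/29858 = 0.392893.

0.3929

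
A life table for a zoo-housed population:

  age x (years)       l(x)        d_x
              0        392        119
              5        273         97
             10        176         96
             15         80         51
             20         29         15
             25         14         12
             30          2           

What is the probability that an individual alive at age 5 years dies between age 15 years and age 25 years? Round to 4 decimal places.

This is the probability of reaching 15 but not 25, conditional on being alive at 5: (l(15) − l(25)) / l(5).
= (80 − 14) / 273 = 66 / 273 = 0.241758.

0.2418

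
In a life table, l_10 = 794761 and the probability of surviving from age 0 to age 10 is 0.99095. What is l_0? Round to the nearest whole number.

802019

l_0 = l_10 / p = 794761 / 0.99095 = 802019.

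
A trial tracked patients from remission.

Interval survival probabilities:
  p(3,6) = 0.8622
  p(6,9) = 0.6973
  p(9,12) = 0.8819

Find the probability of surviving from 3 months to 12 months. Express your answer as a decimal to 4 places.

P(survive 3→12) = 0.8622 × 0.6973 × 0.8819.
= 0.530209.

0.5302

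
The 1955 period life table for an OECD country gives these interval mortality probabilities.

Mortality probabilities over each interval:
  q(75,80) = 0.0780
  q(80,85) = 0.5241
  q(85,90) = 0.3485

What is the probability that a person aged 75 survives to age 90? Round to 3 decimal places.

0.286

Chaining the interval survival probabilities: (1 − 0.0780) × (1 − 0.5241) × (1 − 0.3485).
= 0.9220 × 0.4759 × 0.6515 = 0.285865.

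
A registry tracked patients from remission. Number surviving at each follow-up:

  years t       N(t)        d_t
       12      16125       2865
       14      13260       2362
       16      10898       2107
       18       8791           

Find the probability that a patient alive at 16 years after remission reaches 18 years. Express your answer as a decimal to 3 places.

0.807

The conditional survival probability is N(18)/N(16) = 8791/10898 = 0.806662.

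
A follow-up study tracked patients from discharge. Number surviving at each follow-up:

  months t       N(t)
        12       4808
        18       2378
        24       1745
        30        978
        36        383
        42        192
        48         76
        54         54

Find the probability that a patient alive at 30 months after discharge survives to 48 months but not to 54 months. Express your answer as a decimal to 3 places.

This is the probability of reaching 48 but not 54, conditional on being alive at 30: (N(48) − N(54)) / N(30).
= (76 − 54) / 978 = 22 / 978 = 0.022495.

0.022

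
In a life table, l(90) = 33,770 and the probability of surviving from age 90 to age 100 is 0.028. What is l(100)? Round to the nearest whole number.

l(100) = l(90) × p = 33,770 × 0.028 = 946.

946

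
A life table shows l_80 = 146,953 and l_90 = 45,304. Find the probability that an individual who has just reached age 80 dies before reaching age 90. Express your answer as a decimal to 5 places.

0.69171

P(die before 90 | alive at 80) = 1 − l_90/l_80 = 1 − 45,304/146,953 = (101,649)/146,953 = 0.691711.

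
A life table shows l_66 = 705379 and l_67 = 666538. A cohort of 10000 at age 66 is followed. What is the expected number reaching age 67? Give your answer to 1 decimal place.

9449.4

The relevant probability is 666538/705379 = 0.944936.
Expected number = 10000 × 0.944936 = 9449.4.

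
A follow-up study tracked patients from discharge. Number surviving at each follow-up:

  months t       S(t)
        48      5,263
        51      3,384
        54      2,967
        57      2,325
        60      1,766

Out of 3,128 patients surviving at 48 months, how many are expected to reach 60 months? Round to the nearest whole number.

The relevant probability is 1,766/5,263 = 0.335550.
Expected number = 3,128 × 0.335550 = 1050.

1050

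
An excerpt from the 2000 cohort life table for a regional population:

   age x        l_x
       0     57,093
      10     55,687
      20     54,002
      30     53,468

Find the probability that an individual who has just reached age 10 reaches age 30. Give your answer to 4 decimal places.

The conditional survival probability is l_30/l_10 = 53,468/55,687 = 0.960152.

0.9602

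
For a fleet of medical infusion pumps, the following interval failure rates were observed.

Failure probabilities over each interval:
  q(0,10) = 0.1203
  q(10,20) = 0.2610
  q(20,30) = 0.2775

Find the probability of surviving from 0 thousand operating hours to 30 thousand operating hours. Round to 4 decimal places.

0.4697

The overall survival probability is (1 − 0.1203) × (1 − 0.2610) × (1 − 0.2775).
= 0.8797 × 0.7390 × 0.7225 = 0.469696.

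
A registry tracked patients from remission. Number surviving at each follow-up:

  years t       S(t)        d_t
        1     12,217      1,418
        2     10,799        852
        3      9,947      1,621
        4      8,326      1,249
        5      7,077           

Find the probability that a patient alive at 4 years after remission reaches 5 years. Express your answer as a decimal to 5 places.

The conditional survival probability is S(5)/S(4) = 7,077/8,326 = 0.849988.

0.84999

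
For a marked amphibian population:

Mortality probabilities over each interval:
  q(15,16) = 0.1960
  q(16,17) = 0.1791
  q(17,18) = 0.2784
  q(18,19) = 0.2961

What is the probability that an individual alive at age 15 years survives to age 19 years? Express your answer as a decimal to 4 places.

0.3352

P(survive 15→19) = (1 − 0.1960) × (1 − 0.1791) × (1 − 0.2784) × (1 − 0.2961).
= 0.8040 × 0.8209 × 0.7216 × 0.7039 = 0.335238.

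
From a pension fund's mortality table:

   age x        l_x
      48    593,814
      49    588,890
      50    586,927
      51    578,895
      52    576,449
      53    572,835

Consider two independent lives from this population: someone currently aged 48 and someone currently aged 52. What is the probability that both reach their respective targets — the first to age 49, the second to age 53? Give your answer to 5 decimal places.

0.98549

p₁ = l_49/l_48 = 588,890/593,814 = 0.991708; p₂ = l_53/l_52 = 572,835/576,449 = 0.993731.
P(both) = p₁ × p₂ = 0.991708 × 0.993731 = 0.985491.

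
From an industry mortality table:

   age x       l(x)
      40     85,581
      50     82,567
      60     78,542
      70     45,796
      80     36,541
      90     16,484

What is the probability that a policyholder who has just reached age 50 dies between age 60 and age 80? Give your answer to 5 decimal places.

0.50869

This is the probability of reaching 60 but not 80, conditional on being alive at 50: (l(60) − l(80)) / l(50).
= (78,542 − 36,541) / 82,567 = 42,001 / 82,567 = 0.508690.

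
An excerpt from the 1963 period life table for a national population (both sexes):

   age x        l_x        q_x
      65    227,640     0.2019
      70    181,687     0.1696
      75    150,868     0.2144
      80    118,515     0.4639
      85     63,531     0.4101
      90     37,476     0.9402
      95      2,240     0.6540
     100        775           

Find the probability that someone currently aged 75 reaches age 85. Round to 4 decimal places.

The conditional survival probability is l_85/l_75 = 63,531/150,868 = 0.421103.

0.4211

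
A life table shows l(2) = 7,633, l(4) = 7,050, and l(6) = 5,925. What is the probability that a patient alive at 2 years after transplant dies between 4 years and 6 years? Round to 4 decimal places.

0.1474

This is the probability of reaching 4 but not 6, conditional on being alive at 2: (l(4) − l(6)) / l(2).
= (7,050 − 5,925) / 7,633 = 1,125 / 7,633 = 0.147386.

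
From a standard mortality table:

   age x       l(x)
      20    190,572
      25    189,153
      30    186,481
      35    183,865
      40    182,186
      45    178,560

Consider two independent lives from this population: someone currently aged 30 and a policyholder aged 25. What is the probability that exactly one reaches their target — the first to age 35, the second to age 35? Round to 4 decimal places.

p₁ = l(35)/l(30) = 183,865/186,481 = 0.985972; p₂ = l(35)/l(25) = 183,865/189,153 = 0.972044.
P(exactly one) = p₁(1−p₂) + (1−p₁)p₂ = 0.027564 + 0.013636 = 0.041200.

0.0412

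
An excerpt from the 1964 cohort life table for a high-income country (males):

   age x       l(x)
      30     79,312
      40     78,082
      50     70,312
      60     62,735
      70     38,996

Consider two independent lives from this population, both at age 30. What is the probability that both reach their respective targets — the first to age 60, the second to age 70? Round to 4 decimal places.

0.3889

p₁ = l(60)/l(30) = 62,735/79,312 = 0.790990; p₂ = l(70)/l(30) = 38,996/79,312 = 0.491678.
P(both) = p₁ × p₂ = 0.790990 × 0.491678 = 0.388912.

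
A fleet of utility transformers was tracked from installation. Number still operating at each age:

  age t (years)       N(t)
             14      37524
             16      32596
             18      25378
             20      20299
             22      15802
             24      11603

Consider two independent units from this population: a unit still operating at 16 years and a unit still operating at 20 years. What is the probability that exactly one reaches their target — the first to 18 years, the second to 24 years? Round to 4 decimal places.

p₁ = N(18)/N(16) = 25378/32596 = 0.778562; p₂ = N(24)/N(20) = 11603/20299 = 0.571605.
P(exactly one) = p₁(1−p₂) + (1−p₁)p₂ = 0.333532 + 0.126575 = 0.460107.

0.4601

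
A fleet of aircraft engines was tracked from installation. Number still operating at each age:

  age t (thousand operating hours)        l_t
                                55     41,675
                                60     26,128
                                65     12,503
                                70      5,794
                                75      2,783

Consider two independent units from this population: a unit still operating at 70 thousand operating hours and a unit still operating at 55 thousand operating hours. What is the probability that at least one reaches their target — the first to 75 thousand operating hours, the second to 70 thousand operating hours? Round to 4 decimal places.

0.5526

p₁ = l_75/l_70 = 2,783/5,794 = 0.480324; p₂ = l_70/l_55 = 5,794/41,675 = 0.139028.
P(at least one) = 1 − (1−p₁)(1−p₂) = 1 − 0.519676 × 0.860972 = 0.552574.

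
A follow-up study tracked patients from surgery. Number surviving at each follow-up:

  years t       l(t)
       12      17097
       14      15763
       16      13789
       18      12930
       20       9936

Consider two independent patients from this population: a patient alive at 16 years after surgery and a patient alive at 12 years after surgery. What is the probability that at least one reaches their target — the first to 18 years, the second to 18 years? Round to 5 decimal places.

p₁ = l(18)/l(16) = 12930/13789 = 0.937704; p₂ = l(18)/l(12) = 12930/17097 = 0.756273.
P(at least one) = 1 − (1−p₁)(1−p₂) = 1 − 0.062296 × 0.243727 = 0.984817.

0.98482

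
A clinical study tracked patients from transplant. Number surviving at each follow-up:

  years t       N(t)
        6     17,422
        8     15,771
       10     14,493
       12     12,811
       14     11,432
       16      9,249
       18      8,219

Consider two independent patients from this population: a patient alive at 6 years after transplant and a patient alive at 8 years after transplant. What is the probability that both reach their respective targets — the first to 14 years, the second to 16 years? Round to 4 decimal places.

p₁ = N(14)/N(6) = 11,432/17,422 = 0.656182; p₂ = N(16)/N(8) = 9,249/15,771 = 0.586456.
P(both) = p₁ × p₂ = 0.656182 × 0.586456 = 0.384822.

0.3848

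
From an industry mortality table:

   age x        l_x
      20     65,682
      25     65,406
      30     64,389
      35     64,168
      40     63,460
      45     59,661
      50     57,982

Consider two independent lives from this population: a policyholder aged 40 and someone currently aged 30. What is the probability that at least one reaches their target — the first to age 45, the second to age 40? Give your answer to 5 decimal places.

p₁ = l_45/l_40 = 59,661/63,460 = 0.940136; p₂ = l_40/l_30 = 63,460/64,389 = 0.985572.
P(at least one) = 1 − (1−p₁)(1−p₂) = 1 − 0.059864 × 0.014428 = 0.999136.

0.99914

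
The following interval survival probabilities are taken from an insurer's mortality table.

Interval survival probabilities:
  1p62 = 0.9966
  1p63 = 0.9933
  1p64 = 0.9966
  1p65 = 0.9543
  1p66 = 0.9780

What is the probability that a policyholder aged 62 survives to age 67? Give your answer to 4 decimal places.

0.9208

Chaining the interval survival probabilities: 0.9966 × 0.9933 × 0.9966 × 0.9543 × 0.9780.
= 0.920759.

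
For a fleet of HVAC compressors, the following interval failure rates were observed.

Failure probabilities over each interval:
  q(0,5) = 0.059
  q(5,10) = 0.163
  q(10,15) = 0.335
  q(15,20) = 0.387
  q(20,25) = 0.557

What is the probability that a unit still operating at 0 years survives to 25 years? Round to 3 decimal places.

0.142

Chaining the interval survival probabilities: (1 − 0.059) × (1 − 0.163) × (1 − 0.335) × (1 − 0.387) × (1 − 0.557).
= 0.941 × 0.837 × 0.665 × 0.613 × 0.443 = 0.142233.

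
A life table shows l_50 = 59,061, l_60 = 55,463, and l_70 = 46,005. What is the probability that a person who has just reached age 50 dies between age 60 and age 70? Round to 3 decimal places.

0.160

We want 10|10q50 = (l_60 − l_70)/l_50.
This is the probability of reaching 60 but not 70, conditional on being alive at 50: (l_60 − l_70) / l_50.
= (55,463 − 46,005) / 59,061 = 9,458 / 59,061 = 0.160140.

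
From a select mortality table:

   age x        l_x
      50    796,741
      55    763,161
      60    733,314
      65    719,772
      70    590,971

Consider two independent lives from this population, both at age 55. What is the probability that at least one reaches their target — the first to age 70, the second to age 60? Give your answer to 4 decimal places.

p₁ = l_70/l_55 = 590,971/763,161 = 0.774373; p₂ = l_60/l_55 = 733,314/763,161 = 0.960890.
P(at least one) = 1 − (1−p₁)(1−p₂) = 1 − 0.225627 × 0.039110 = 0.991176.

0.9912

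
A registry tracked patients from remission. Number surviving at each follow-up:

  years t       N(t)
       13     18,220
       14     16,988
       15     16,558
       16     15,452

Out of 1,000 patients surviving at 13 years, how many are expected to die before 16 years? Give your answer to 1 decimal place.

The relevant probability is 1 − 15,452/18,220 = 0.151921.
Expected number = 1,000 × 0.151921 = 151.9.

151.9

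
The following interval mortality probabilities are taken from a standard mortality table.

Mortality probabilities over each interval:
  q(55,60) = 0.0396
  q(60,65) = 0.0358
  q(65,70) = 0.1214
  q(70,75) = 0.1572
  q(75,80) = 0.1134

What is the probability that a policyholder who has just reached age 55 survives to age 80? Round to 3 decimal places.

Survival from 55 to 80 is the product of surviving each interval: (1 − 0.0396) × (1 − 0.0358) × (1 − 0.1214) × (1 − 0.1572) × (1 − 0.1134).
= 0.9604 × 0.9642 × 0.8786 × 0.8428 × 0.8866 = 0.607943.

0.608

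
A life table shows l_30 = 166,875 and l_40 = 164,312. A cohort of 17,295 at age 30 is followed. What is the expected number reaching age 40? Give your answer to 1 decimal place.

The relevant probability is 164,312/166,875 = 0.984641.
Expected number = 17,295 × 0.984641 = 17029.4.

17029.4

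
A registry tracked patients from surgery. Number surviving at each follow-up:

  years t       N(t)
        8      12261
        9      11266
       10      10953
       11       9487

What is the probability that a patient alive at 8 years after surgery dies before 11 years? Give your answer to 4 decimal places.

0.2262

P(die before 11 | alive at 8) = 1 − N(11)/N(8) = 1 − 9487/12261 = (2774)/12261 = 0.226246.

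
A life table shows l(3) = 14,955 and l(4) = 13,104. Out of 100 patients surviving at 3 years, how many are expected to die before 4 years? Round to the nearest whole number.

12

The relevant probability is 1 − 13,104/14,955 = 0.123771.
Expected number = 100 × 0.123771 = 12.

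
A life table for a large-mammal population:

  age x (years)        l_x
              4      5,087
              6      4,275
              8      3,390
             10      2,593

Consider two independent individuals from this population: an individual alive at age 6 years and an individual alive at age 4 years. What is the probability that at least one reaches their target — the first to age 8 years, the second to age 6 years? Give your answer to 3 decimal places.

p₁ = l_8/l_6 = 3,390/4,275 = 0.792982; p₂ = l_6/l_4 = 4,275/5,087 = 0.840377.
P(at least one) = 1 − (1−p₁)(1−p₂) = 1 − 0.207018 × 0.159623 = 0.966955.

0.967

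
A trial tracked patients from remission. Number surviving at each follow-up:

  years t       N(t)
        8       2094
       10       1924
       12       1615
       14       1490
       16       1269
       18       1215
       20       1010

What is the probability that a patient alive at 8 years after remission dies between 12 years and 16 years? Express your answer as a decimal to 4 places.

0.1652

This is the probability of reaching 12 but not 16, conditional on being alive at 8: (N(12) − N(16)) / N(8).
= (1615 − 1269) / 2094 = 346 / 2094 = 0.165234.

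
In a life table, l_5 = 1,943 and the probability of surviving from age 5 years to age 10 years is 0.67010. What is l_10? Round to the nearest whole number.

1302

l_10 = l_5 × p = 1,943 × 0.67010 = 1302.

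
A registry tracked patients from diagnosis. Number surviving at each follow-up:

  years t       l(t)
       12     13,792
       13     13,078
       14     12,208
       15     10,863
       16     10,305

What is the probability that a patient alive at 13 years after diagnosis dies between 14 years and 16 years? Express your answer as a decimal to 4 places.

This is the probability of reaching 14 but not 16, conditional on being alive at 13: (l(14) − l(16)) / l(13).
= (12,208 − 10,305) / 13,078 = 1,903 / 13,078 = 0.145512.

0.1455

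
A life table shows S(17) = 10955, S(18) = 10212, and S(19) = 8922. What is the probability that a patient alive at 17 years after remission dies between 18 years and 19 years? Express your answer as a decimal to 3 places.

This is the probability of reaching 18 but not 19, conditional on being alive at 17: (S(18) − S(19)) / S(17).
= (10212 − 8922) / 10955 = 1290 / 10955 = 0.117754.

0.118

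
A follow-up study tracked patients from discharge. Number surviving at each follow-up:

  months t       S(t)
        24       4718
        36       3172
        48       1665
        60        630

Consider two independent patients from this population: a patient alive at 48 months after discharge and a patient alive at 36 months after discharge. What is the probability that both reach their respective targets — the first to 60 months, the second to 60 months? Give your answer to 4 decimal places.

0.0752

p₁ = S(60)/S(48) = 630/1665 = 0.378378; p₂ = S(60)/S(36) = 630/3172 = 0.198613.
P(both) = p₁ × p₂ = 0.378378 × 0.198613 = 0.075151.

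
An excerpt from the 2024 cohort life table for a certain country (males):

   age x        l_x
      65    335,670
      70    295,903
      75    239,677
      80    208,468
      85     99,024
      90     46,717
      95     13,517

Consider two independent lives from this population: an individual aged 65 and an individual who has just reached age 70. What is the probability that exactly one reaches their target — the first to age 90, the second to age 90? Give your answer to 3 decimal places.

0.253

p₁ = l_90/l_65 = 46,717/335,670 = 0.139175; p₂ = l_90/l_70 = 46,717/295,903 = 0.157879.
P(exactly one) = p₁(1−p₂) + (1−p₁)p₂ = 0.117202 + 0.135906 = 0.253108.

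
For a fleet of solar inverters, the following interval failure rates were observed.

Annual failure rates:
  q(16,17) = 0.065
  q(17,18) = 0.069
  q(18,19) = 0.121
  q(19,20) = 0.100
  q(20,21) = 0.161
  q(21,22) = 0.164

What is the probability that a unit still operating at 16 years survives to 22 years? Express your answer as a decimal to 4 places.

P(survive 16→22) = (1 − 0.065) × (1 − 0.069) × (1 − 0.121) × (1 − 0.100) × (1 − 0.161) × (1 − 0.164).
= 0.935 × 0.931 × 0.879 × 0.900 × 0.839 × 0.836 = 0.483015.

0.4830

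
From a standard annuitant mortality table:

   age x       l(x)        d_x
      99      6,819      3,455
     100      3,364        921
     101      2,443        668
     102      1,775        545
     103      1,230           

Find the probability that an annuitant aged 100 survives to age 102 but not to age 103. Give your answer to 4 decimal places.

This is the probability of reaching 102 but not 103, conditional on being alive at 100: (l(102) − l(103)) / l(100).
= (1,775 − 1,230) / 3,364 = 545 / 3,364 = 0.162010.

0.1620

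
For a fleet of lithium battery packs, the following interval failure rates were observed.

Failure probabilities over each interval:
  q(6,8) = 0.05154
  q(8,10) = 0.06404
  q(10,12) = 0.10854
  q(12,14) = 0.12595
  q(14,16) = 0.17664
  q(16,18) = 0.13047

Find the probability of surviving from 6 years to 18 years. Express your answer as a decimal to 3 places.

0.495

The overall survival probability is (1 − 0.05154) × (1 − 0.06404) × (1 − 0.10854) × (1 − 0.12595) × (1 − 0.17664) × (1 − 0.13047).
= 0.94846 × 0.93596 × 0.89146 × 0.87405 × 0.82336 × 0.86953 = 0.495209.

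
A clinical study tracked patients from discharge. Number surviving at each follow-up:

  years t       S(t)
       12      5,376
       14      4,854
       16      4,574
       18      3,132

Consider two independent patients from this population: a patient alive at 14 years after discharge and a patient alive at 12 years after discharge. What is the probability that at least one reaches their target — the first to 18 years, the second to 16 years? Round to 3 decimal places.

p₁ = S(18)/S(14) = 3,132/4,854 = 0.645241; p₂ = S(16)/S(12) = 4,574/5,376 = 0.850818.
P(at least one) = 1 − (1−p₁)(1−p₂) = 1 − 0.354759 × 0.149182 = 0.947076.

0.947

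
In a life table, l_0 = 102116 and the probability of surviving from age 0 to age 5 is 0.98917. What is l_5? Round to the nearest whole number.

l_5 = l_0 × p = 102116 × 0.98917 = 101010.

101010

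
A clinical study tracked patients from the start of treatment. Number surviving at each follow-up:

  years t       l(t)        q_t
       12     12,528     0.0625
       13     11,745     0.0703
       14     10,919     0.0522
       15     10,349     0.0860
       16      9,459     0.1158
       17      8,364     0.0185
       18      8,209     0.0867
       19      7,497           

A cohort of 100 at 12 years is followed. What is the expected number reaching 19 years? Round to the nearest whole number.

60

The relevant probability is 7,497/12,528 = 0.598420.
Expected number = 100 × 0.598420 = 60.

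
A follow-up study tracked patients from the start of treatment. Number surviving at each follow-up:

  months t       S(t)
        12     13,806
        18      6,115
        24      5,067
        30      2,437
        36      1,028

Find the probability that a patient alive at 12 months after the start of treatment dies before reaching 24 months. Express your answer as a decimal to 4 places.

0.6330

P(die before 24 | alive at 12) = 1 − S(24)/S(12) = 1 − 5,067/13,806 = (8,739)/13,806 = 0.632986.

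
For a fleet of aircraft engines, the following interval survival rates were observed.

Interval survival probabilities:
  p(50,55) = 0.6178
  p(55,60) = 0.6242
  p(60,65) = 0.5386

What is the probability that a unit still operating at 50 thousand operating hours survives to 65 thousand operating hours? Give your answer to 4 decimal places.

0.2077

Chaining the interval survival probabilities: 0.6178 × 0.6242 × 0.5386.
= 0.207701.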